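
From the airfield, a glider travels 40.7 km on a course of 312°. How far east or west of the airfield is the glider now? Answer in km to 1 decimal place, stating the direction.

Leg 1 (312°, 40.7 km): east 40.7 sin 312° = -30.25, north 40.7 cos 312° = 27.23
Net east component: -30.25 km.

30.2 km west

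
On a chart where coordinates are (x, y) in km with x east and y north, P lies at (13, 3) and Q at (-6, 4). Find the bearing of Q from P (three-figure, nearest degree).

Δeast = -6 − 13 = -19.00; Δnorth = 4 − 3 = 1.00.
Bearing = atan2(Δeast, Δnorth) mod 360° = 273.01° ≈ 273°.

273°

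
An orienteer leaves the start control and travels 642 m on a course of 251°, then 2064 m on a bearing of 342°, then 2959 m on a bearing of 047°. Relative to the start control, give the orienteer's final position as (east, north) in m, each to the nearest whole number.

Leg 1 (251°, 642 m): east 642 sin 251° = -607.02, north 642 cos 251° = -209.01
Leg 2 (342°, 2064 m): east 2064 sin 342° = -637.81, north 2064 cos 342° = 1962.98
Leg 3 (047°, 2959 m): east 2959 sin 47° = 2164.08, north 2959 cos 47° = 2018.03
Summing: 919.24 m east, 3772.00 m north → (919, 3772).

(919, 3772)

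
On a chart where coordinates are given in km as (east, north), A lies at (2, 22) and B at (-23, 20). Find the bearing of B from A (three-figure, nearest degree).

Δeast = -23 − 2 = -25.00; Δnorth = 20 − 22 = -2.00.
Bearing = atan2(Δeast, Δnorth) mod 360° = 265.43° ≈ 265°.

265°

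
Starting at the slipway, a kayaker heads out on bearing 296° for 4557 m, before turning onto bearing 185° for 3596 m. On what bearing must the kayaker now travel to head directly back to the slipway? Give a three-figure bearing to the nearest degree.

Leg 1 (296°, 4557 m): east 4557 sin 296° = -4095.80, north 4557 cos 296° = 1997.66
Leg 2 (185°, 3596 m): east 3596 sin 185° = -313.41, north 3596 cos 185° = -3582.32
Net displacement: -4409.22 east, -1584.66 north. Direction back to start is (4409.22, 1584.66): bearing = atan2(4409.22, 1584.66) mod 360° = 70.23° ≈ 070°.

070°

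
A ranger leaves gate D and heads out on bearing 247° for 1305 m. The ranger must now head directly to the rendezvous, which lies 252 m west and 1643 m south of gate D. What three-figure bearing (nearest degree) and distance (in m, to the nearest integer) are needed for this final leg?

Leg 1 (247°, 1305 m): east 1305 sin 247° = -1201.26, north 1305 cos 247° = -509.90
Current position: (-1201.26, -509.90). Target: (-252, -1643). Remaining: Δeast = 949.26, Δnorth = -1133.10.
Bearing = atan2(949.26, -1133.10) mod 360° = 140.05°; distance = √((949.26)² + (-1133.10)²) = 1478.174 m.

140°, 1478 m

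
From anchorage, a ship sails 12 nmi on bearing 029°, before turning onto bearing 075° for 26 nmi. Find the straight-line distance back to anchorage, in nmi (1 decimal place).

35.4 nmi

Leg 1 (029°, 12 nmi): east 12 sin 29° = 5.82, north 12 cos 29° = 10.50
Leg 2 (075°, 26 nmi): east 26 sin 75° = 25.11, north 26 cos 75° = 6.73
Net: 30.93 east, 17.22 north. Distance = √((30.93)² + (17.22)²) = 35.404 nmi.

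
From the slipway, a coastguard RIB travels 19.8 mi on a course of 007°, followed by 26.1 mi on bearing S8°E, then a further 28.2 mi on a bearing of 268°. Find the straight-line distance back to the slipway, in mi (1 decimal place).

23.3 mi

Leg 1 (007°, 19.8 mi): east 19.8 sin 7° = 2.41, north 19.8 cos 7° = 19.65
Leg 2 (S8°E, 26.1 mi): east 26.1 sin 172° = 3.63, north 26.1 cos 172° = -25.85
Leg 3 (268°, 28.2 mi): east 28.2 sin 268° = -28.18, north 28.2 cos 268° = -0.98
Net: -22.14 east, -7.18 north. Distance = √((-22.14)² + (-7.18)²) = 23.272 mi.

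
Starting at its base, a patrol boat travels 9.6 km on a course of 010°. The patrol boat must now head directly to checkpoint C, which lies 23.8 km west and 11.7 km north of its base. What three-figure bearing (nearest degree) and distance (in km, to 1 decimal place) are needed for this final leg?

Leg 1 (010°, 9.6 km): east 9.6 sin 10° = 1.67, north 9.6 cos 10° = 9.45
Current position: (1.67, 9.45). Target: (-23.8, 11.7). Remaining: Δeast = -25.47, Δnorth = 2.25.
Bearing = atan2(-25.47, 2.25) mod 360° = 275.04°; distance = √((-25.47)² + (2.25)²) = 25.566 km.

275°, 25.6 km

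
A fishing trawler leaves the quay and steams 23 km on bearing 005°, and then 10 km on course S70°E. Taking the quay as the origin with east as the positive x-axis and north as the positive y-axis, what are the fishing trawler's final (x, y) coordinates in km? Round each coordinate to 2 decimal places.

Leg 1 (005°, 23 km): east 23 sin 5° = 2.00, north 23 cos 5° = 22.91
Leg 2 (S70°E, 10 km): east 10 sin 110° = 9.40, north 10 cos 110° = -3.42
Summing: 11.40 km east, 19.49 km north → (11.40, 19.49).

(11.40, 19.49)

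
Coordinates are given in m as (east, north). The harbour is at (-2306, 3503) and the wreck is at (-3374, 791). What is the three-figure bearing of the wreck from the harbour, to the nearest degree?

Δeast = -3374 − -2306 = -1068.00; Δnorth = 791 − 3503 = -2712.00.
Bearing = atan2(Δeast, Δnorth) mod 360° = 201.49° ≈ 201°.

201°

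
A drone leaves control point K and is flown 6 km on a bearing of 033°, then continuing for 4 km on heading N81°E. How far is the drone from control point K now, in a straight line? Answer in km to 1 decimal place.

9.2 km

Leg 1 (033°, 6 km): east 6 sin 33° = 3.27, north 6 cos 33° = 5.03
Leg 2 (N81°E, 4 km): east 4 sin 81° = 3.95, north 4 cos 81° = 0.63
Net: 7.22 east, 5.66 north. Distance = √((7.22)² + (5.66)²) = 9.172 km.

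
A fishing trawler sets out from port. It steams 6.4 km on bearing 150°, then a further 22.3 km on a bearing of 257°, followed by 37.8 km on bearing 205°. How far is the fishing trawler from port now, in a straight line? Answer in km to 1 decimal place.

Leg 1 (150°, 6.4 km): east 6.4 sin 150° = 3.20, north 6.4 cos 150° = -5.54
Leg 2 (257°, 22.3 km): east 22.3 sin 257° = -21.73, north 22.3 cos 257° = -5.02
Leg 3 (205°, 37.8 km): east 37.8 sin 205° = -15.97, north 37.8 cos 205° = -34.26
Net: -34.50 east, -44.82 north. Distance = √((-34.50)² + (-44.82)²) = 56.560 km.

56.6 km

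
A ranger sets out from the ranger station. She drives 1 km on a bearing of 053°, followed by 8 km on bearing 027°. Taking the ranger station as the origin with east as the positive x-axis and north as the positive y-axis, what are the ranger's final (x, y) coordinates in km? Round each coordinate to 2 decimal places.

(4.43, 7.73)

Leg 1 (053°, 1 km): east 1 sin 53° = 0.80, north 1 cos 53° = 0.60
Leg 2 (027°, 8 km): east 8 sin 27° = 3.63, north 8 cos 27° = 7.13
Summing: 4.43 km east, 7.73 km north → (4.43, 7.73).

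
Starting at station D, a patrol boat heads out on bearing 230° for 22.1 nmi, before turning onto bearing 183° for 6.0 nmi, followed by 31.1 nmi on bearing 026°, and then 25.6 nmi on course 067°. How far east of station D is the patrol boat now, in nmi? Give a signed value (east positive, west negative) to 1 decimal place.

20.0 nmi

Leg 1 (230°, 22.1 nmi): east 22.1 sin 230° = -16.93, north 22.1 cos 230° = -14.21
Leg 2 (183°, 6.0 nmi): east 6.0 sin 183° = -0.31, north 6.0 cos 183° = -5.99
Leg 3 (026°, 31.1 nmi): east 31.1 sin 26° = 13.63, north 31.1 cos 26° = 27.95
Leg 4 (067°, 25.6 nmi): east 25.6 sin 67° = 23.56, north 25.6 cos 67° = 10.00
Net east component: 19.95 nmi.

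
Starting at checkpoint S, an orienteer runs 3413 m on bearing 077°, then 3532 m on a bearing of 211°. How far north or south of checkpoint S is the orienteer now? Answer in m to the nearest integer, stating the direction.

Leg 1 (077°, 3413 m): east 3413 sin 77° = 3325.53, north 3413 cos 77° = 767.76
Leg 2 (211°, 3532 m): east 3532 sin 211° = -1819.11, north 3532 cos 211° = -3027.51
Net north component: -2259.76 m.

2260 m south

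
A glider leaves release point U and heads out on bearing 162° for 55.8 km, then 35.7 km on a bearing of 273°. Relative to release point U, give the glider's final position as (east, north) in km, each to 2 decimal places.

(-18.41, -51.20)

Leg 1 (162°, 55.8 km): east 55.8 sin 162° = 17.24, north 55.8 cos 162° = -53.07
Leg 2 (273°, 35.7 km): east 35.7 sin 273° = -35.65, north 35.7 cos 273° = 1.87
Summing: -18.41 km east, -51.20 km north → (-18.41, -51.20).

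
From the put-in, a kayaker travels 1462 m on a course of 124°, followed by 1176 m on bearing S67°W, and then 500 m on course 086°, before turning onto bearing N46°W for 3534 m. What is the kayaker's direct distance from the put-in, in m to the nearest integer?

2266 m

Leg 1 (124°, 1462 m): east 1462 sin 124° = 1212.05, north 1462 cos 124° = -817.54
Leg 2 (S67°W, 1176 m): east 1176 sin 247° = -1082.51, north 1176 cos 247° = -459.50
Leg 3 (086°, 500 m): east 500 sin 86° = 498.78, north 500 cos 86° = 34.88
Leg 4 (N46°W, 3534 m): east 3534 sin 314° = -2542.15, north 3534 cos 314° = 2454.92
Net: -1913.83 east, 1212.76 north. Distance = √((-1913.83)² + (1212.76)²) = 2265.727 m.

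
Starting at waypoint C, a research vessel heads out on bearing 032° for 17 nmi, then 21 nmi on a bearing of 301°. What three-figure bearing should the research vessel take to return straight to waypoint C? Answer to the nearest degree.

Leg 1 (032°, 17 nmi): east 17 sin 32° = 9.01, north 17 cos 32° = 14.42
Leg 2 (301°, 21 nmi): east 21 sin 301° = -18.00, north 21 cos 301° = 10.82
Net displacement: -8.99 east, 25.23 north. Direction back to start is (8.99, -25.23): bearing = atan2(8.99, -25.23) mod 360° = 160.39° ≈ 160°.

160°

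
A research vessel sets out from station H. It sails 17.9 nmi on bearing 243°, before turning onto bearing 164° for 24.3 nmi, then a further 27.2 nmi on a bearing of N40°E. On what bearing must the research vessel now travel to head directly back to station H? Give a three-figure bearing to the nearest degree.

Leg 1 (243°, 17.9 nmi): east 17.9 sin 243° = -15.95, north 17.9 cos 243° = -8.13
Leg 2 (164°, 24.3 nmi): east 24.3 sin 164° = 6.70, north 24.3 cos 164° = -23.36
Leg 3 (N40°E, 27.2 nmi): east 27.2 sin 40° = 17.48, north 27.2 cos 40° = 20.84
Net displacement: 8.23 east, -10.65 north. Direction back to start is (-8.23, 10.65): bearing = atan2(-8.23, 10.65) mod 360° = 322.29° ≈ 322°.

322°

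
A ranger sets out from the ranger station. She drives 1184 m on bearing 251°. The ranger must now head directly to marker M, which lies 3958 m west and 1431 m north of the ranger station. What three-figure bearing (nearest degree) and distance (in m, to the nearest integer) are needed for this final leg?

303°, 3370 m

Leg 1 (251°, 1184 m): east 1184 sin 251° = -1119.49, north 1184 cos 251° = -385.47
Current position: (-1119.49, -385.47). Target: (-3958, 1431). Remaining: Δeast = -2838.51, Δnorth = 1816.47.
Bearing = atan2(-2838.51, 1816.47) mod 360° = 302.62°; distance = √((-2838.51)² + (1816.47)²) = 3369.969 m.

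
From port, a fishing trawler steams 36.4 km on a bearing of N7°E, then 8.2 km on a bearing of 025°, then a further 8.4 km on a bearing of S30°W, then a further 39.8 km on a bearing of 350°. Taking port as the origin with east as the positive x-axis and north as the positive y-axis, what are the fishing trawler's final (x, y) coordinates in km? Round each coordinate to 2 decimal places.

(-3.21, 75.48)

Leg 1 (N7°E, 36.4 km): east 36.4 sin 7° = 4.44, north 36.4 cos 7° = 36.13
Leg 2 (025°, 8.2 km): east 8.2 sin 25° = 3.47, north 8.2 cos 25° = 7.43
Leg 3 (S30°W, 8.4 km): east 8.4 sin 210° = -4.20, north 8.4 cos 210° = -7.27
Leg 4 (350°, 39.8 km): east 39.8 sin 350° = -6.91, north 39.8 cos 350° = 39.20
Summing: -3.21 km east, 75.48 km north → (-3.21, 75.48).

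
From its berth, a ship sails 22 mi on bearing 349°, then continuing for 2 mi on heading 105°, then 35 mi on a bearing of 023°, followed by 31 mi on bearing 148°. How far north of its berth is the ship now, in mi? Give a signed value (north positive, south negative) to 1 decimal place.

27.0 mi

Leg 1 (349°, 22 mi): east 22 sin 349° = -4.20, north 22 cos 349° = 21.60
Leg 2 (105°, 2 mi): east 2 sin 105° = 1.93, north 2 cos 105° = -0.52
Leg 3 (023°, 35 mi): east 35 sin 23° = 13.68, north 35 cos 23° = 32.22
Leg 4 (148°, 31 mi): east 31 sin 148° = 16.43, north 31 cos 148° = -26.29
Net north component: 27.01 mi.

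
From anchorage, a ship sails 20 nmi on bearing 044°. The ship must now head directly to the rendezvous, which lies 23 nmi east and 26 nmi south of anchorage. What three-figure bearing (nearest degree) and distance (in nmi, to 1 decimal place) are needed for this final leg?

Leg 1 (044°, 20 nmi): east 20 sin 44° = 13.89, north 20 cos 44° = 14.39
Current position: (13.89, 14.39). Target: (23, -26). Remaining: Δeast = 9.11, Δnorth = -40.39.
Bearing = atan2(9.11, -40.39) mod 360° = 167.29°; distance = √((9.11)² + (-40.39)²) = 41.401 nmi.

167°, 41.4 nmi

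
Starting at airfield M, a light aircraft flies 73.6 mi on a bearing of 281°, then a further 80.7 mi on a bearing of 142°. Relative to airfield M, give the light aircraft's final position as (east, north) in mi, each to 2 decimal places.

(-22.56, -49.55)

Leg 1 (281°, 73.6 mi): east 73.6 sin 281° = -72.25, north 73.6 cos 281° = 14.04
Leg 2 (142°, 80.7 mi): east 80.7 sin 142° = 49.68, north 80.7 cos 142° = -63.59
Summing: -22.56 mi east, -49.55 mi north → (-22.56, -49.55).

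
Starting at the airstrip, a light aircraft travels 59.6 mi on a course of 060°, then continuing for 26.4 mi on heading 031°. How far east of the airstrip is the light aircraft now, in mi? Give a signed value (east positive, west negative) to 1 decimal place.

Leg 1 (060°, 59.6 mi): east 59.6 sin 60° = 51.62, north 59.6 cos 60° = 29.80
Leg 2 (031°, 26.4 mi): east 26.4 sin 31° = 13.60, north 26.4 cos 31° = 22.63
Net east component: 65.21 mi.

65.2 mi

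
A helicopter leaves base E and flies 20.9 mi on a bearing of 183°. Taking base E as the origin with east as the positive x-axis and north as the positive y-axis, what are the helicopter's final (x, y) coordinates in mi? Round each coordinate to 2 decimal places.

Leg 1 (183°, 20.9 mi): east 20.9 sin 183° = -1.09, north 20.9 cos 183° = -20.87
Summing: -1.09 mi east, -20.87 mi north → (-1.09, -20.87).

(-1.09, -20.87)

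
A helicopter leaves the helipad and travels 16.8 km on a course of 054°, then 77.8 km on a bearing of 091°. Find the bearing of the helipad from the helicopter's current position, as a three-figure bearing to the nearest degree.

265°

Leg 1 (054°, 16.8 km): east 16.8 sin 54° = 13.59, north 16.8 cos 54° = 9.87
Leg 2 (091°, 77.8 km): east 77.8 sin 91° = 77.79, north 77.8 cos 91° = -1.36
Net displacement: 91.38 east, 8.52 north. Direction back to start is (-91.38, -8.52): bearing = atan2(-91.38, -8.52) mod 360° = 264.68° ≈ 265°.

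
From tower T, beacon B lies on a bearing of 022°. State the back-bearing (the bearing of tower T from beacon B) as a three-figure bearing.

Back-bearing = 022° + 180° = 202°.

202°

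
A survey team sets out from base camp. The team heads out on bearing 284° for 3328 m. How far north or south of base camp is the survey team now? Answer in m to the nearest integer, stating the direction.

805 m north

Leg 1 (284°, 3328 m): east 3328 sin 284° = -3229.14, north 3328 cos 284° = 805.12
Net north component: 805.12 m.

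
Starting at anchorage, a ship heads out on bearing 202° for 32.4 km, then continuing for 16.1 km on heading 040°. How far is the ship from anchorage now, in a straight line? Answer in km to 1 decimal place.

Leg 1 (202°, 32.4 km): east 32.4 sin 202° = -12.14, north 32.4 cos 202° = -30.04
Leg 2 (040°, 16.1 km): east 16.1 sin 40° = 10.35, north 16.1 cos 40° = 12.33
Net: -1.79 east, -17.71 north. Distance = √((-1.79)² + (-17.71)²) = 17.798 km.

17.8 km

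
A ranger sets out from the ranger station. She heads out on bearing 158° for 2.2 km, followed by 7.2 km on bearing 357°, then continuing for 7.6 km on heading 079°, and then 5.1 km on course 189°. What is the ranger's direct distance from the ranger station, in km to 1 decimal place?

7.3 km

Leg 1 (158°, 2.2 km): east 2.2 sin 158° = 0.82, north 2.2 cos 158° = -2.04
Leg 2 (357°, 7.2 km): east 7.2 sin 357° = -0.38, north 7.2 cos 357° = 7.19
Leg 3 (079°, 7.6 km): east 7.6 sin 79° = 7.46, north 7.6 cos 79° = 1.45
Leg 4 (189°, 5.1 km): east 5.1 sin 189° = -0.80, north 5.1 cos 189° = -5.04
Net: 7.11 east, 1.56 north. Distance = √((7.11)² + (1.56)²) = 7.280 km.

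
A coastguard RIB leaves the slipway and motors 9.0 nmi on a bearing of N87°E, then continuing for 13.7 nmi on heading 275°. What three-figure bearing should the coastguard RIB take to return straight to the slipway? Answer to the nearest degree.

110°

Leg 1 (N87°E, 9.0 nmi): east 9.0 sin 87° = 8.99, north 9.0 cos 87° = 0.47
Leg 2 (275°, 13.7 nmi): east 13.7 sin 275° = -13.65, north 13.7 cos 275° = 1.19
Net displacement: -4.66 east, 1.67 north. Direction back to start is (4.66, -1.67): bearing = atan2(4.66, -1.67) mod 360° = 109.66° ≈ 110°.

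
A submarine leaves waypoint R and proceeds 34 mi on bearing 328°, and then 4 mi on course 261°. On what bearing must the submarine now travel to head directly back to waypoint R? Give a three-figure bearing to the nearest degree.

Leg 1 (328°, 34 mi): east 34 sin 328° = -18.02, north 34 cos 328° = 28.83
Leg 2 (261°, 4 mi): east 4 sin 261° = -3.95, north 4 cos 261° = -0.63
Net displacement: -21.97 east, 28.21 north. Direction back to start is (21.97, -28.21): bearing = atan2(21.97, -28.21) mod 360° = 142.09° ≈ 142°.

142°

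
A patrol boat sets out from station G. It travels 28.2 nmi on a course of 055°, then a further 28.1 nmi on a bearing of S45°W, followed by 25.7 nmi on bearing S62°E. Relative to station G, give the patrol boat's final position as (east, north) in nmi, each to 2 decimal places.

Leg 1 (055°, 28.2 nmi): east 28.2 sin 55° = 23.10, north 28.2 cos 55° = 16.17
Leg 2 (S45°W, 28.1 nmi): east 28.1 sin 225° = -19.87, north 28.1 cos 225° = -19.87
Leg 3 (S62°E, 25.7 nmi): east 25.7 sin 118° = 22.69, north 25.7 cos 118° = -12.07
Summing: 25.92 nmi east, -15.76 nmi north → (25.92, -15.76).

(25.92, -15.76)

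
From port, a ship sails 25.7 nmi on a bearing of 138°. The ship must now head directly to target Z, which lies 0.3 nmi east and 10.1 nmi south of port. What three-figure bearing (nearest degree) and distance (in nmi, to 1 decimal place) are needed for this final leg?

298°, 19.1 nmi

Leg 1 (138°, 25.7 nmi): east 25.7 sin 138° = 17.20, north 25.7 cos 138° = -19.10
Current position: (17.20, -19.10). Target: (0.3, -10.1). Remaining: Δeast = -16.90, Δnorth = 9.00.
Bearing = atan2(-16.90, 9.00) mod 360° = 298.04°; distance = √((-16.90)² + (9.00)²) = 19.144 nmi.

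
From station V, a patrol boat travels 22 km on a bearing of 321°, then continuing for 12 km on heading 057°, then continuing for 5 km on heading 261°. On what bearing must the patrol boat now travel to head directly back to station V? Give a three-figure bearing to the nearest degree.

159°

Leg 1 (321°, 22 km): east 22 sin 321° = -13.85, north 22 cos 321° = 17.10
Leg 2 (057°, 12 km): east 12 sin 57° = 10.06, north 12 cos 57° = 6.54
Leg 3 (261°, 5 km): east 5 sin 261° = -4.94, north 5 cos 261° = -0.78
Net displacement: -8.72 east, 22.85 north. Direction back to start is (8.72, -22.85): bearing = atan2(8.72, -22.85) mod 360° = 159.11° ≈ 159°.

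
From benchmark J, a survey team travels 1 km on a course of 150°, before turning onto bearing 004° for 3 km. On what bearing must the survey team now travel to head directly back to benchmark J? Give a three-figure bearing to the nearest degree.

198°

Leg 1 (150°, 1 km): east 1 sin 150° = 0.50, north 1 cos 150° = -0.87
Leg 2 (004°, 3 km): east 3 sin 4° = 0.21, north 3 cos 4° = 2.99
Net displacement: 0.71 east, 2.13 north. Direction back to start is (-0.71, -2.13): bearing = atan2(-0.71, -2.13) mod 360° = 198.44° ≈ 198°.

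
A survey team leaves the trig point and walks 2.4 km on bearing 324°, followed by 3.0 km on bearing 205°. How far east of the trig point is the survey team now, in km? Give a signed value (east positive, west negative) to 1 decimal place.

-2.7 km

Leg 1 (324°, 2.4 km): east 2.4 sin 324° = -1.41, north 2.4 cos 324° = 1.94
Leg 2 (205°, 3.0 km): east 3.0 sin 205° = -1.27, north 3.0 cos 205° = -2.72
Net east component: -2.68 km.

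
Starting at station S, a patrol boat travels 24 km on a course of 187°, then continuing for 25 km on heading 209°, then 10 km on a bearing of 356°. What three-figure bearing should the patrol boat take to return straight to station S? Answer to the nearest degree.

Leg 1 (187°, 24 km): east 24 sin 187° = -2.92, north 24 cos 187° = -23.82
Leg 2 (209°, 25 km): east 25 sin 209° = -12.12, north 25 cos 209° = -21.87
Leg 3 (356°, 10 km): east 10 sin 356° = -0.70, north 10 cos 356° = 9.98
Net displacement: -15.74 east, -35.71 north. Direction back to start is (15.74, 35.71): bearing = atan2(15.74, 35.71) mod 360° = 23.79° ≈ 024°.

024°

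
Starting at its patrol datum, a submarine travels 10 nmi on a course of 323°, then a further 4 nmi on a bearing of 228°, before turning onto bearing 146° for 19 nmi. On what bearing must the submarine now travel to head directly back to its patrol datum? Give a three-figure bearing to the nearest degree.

351°

Leg 1 (323°, 10 nmi): east 10 sin 323° = -6.02, north 10 cos 323° = 7.99
Leg 2 (228°, 4 nmi): east 4 sin 228° = -2.97, north 4 cos 228° = -2.68
Leg 3 (146°, 19 nmi): east 19 sin 146° = 10.62, north 19 cos 146° = -15.75
Net displacement: 1.63 east, -10.44 north. Direction back to start is (-1.63, 10.44): bearing = atan2(-1.63, 10.44) mod 360° = 351.11° ≈ 351°.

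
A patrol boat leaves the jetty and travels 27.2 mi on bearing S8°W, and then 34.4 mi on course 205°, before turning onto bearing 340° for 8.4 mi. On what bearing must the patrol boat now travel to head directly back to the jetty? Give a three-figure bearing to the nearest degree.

Leg 1 (S8°W, 27.2 mi): east 27.2 sin 188° = -3.79, north 27.2 cos 188° = -26.94
Leg 2 (205°, 34.4 mi): east 34.4 sin 205° = -14.54, north 34.4 cos 205° = -31.18
Leg 3 (340°, 8.4 mi): east 8.4 sin 340° = -2.87, north 8.4 cos 340° = 7.89
Net displacement: -21.20 east, -50.22 north. Direction back to start is (21.20, 50.22): bearing = atan2(21.20, 50.22) mod 360° = 22.88° ≈ 023°.

023°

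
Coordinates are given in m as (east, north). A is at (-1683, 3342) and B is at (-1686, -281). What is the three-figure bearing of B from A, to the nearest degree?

Δeast = -1686 − -1683 = -3.00; Δnorth = -281 − 3342 = -3623.00.
Bearing = atan2(Δeast, Δnorth) mod 360° = 180.05° ≈ 180°.

180°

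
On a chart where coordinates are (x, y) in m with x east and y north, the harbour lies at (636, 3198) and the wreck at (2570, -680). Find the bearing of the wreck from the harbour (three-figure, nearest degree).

153°

Δeast = 2570 − 636 = 1934.00; Δnorth = -680 − 3198 = -3878.00.
Bearing = atan2(Δeast, Δnorth) mod 360° = 153.49° ≈ 153°.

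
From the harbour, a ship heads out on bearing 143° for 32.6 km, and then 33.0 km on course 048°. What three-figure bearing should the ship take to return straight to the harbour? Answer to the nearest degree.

Leg 1 (143°, 32.6 km): east 32.6 sin 143° = 19.62, north 32.6 cos 143° = -26.04
Leg 2 (048°, 33.0 km): east 33.0 sin 48° = 24.52, north 33.0 cos 48° = 22.08
Net displacement: 44.14 east, -3.95 north. Direction back to start is (-44.14, 3.95): bearing = atan2(-44.14, 3.95) mod 360° = 275.12° ≈ 275°.

275°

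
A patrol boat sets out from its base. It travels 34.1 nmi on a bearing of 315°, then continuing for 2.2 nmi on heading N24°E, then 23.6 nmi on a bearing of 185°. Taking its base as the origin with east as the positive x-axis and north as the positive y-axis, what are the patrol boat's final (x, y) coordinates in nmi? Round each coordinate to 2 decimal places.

(-25.27, 2.61)

Leg 1 (315°, 34.1 nmi): east 34.1 sin 315° = -24.11, north 34.1 cos 315° = 24.11
Leg 2 (N24°E, 2.2 nmi): east 2.2 sin 24° = 0.89, north 2.2 cos 24° = 2.01
Leg 3 (185°, 23.6 nmi): east 23.6 sin 185° = -2.06, north 23.6 cos 185° = -23.51
Summing: -25.27 nmi east, 2.61 nmi north → (-25.27, 2.61).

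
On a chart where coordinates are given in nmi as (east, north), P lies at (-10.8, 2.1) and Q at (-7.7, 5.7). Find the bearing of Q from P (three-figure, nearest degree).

Δeast = -7.7 − -10.8 = 3.10; Δnorth = 5.7 − 2.1 = 3.60.
Bearing = atan2(Δeast, Δnorth) mod 360° = 40.73° ≈ 041°.

041°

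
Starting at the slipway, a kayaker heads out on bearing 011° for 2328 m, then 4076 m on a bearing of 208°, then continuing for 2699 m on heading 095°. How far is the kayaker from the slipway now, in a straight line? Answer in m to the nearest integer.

1971 m

Leg 1 (011°, 2328 m): east 2328 sin 11° = 444.20, north 2328 cos 11° = 2285.23
Leg 2 (208°, 4076 m): east 4076 sin 208° = -1913.57, north 4076 cos 208° = -3598.89
Leg 3 (095°, 2699 m): east 2699 sin 95° = 2688.73, north 2699 cos 95° = -235.23
Net: 1219.37 east, -1548.90 north. Distance = √((1219.37)² + (-1548.90)²) = 1971.280 m.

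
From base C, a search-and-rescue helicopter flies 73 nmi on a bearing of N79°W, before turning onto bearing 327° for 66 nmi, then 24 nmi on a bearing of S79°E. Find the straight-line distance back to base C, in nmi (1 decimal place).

106.1 nmi

Leg 1 (N79°W, 73 nmi): east 73 sin 281° = -71.66, north 73 cos 281° = 13.93
Leg 2 (327°, 66 nmi): east 66 sin 327° = -35.95, north 66 cos 327° = 55.35
Leg 3 (S79°E, 24 nmi): east 24 sin 101° = 23.56, north 24 cos 101° = -4.58
Net: -84.05 east, 64.70 north. Distance = √((-84.05)² + (64.70)²) = 106.066 nmi.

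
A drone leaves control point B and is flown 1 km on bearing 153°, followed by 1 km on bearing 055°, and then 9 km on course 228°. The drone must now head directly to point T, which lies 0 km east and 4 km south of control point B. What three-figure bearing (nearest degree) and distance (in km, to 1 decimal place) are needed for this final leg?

067°, 5.9 km

Leg 1 (153°, 1 km): east 1 sin 153° = 0.45, north 1 cos 153° = -0.89
Leg 2 (055°, 1 km): east 1 sin 55° = 0.82, north 1 cos 55° = 0.57
Leg 3 (228°, 9 km): east 9 sin 228° = -6.69, north 9 cos 228° = -6.02
Current position: (-5.42, -6.34). Target: (0, -4). Remaining: Δeast = 5.42, Δnorth = 2.34.
Bearing = atan2(5.42, 2.34) mod 360° = 66.63°; distance = √((5.42)² + (2.34)²) = 5.899 km.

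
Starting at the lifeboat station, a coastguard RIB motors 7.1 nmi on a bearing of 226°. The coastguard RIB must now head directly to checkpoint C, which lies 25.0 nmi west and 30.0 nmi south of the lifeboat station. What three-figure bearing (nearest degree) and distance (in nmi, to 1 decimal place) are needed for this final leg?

218°, 32.0 nmi

Leg 1 (226°, 7.1 nmi): east 7.1 sin 226° = -5.11, north 7.1 cos 226° = -4.93
Current position: (-5.11, -4.93). Target: (-25.0, -30.0). Remaining: Δeast = -19.89, Δnorth = -25.07.
Bearing = atan2(-19.89, -25.07) mod 360° = 218.43°; distance = √((-19.89)² + (-25.07)²) = 32.002 nmi.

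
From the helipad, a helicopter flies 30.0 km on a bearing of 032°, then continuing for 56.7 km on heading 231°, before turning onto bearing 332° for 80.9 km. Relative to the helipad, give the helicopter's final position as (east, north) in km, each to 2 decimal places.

(-66.15, 61.19)

Leg 1 (032°, 30.0 km): east 30.0 sin 32° = 15.90, north 30.0 cos 32° = 25.44
Leg 2 (231°, 56.7 km): east 56.7 sin 231° = -44.06, north 56.7 cos 231° = -35.68
Leg 3 (332°, 80.9 km): east 80.9 sin 332° = -37.98, north 80.9 cos 332° = 71.43
Summing: -66.15 km east, 61.19 km north → (-66.15, 61.19).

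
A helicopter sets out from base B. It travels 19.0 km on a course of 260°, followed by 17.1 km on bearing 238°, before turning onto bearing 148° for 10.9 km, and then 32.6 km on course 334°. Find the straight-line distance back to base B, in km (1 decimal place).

Leg 1 (260°, 19.0 km): east 19.0 sin 260° = -18.71, north 19.0 cos 260° = -3.30
Leg 2 (238°, 17.1 km): east 17.1 sin 238° = -14.50, north 17.1 cos 238° = -9.06
Leg 3 (148°, 10.9 km): east 10.9 sin 148° = 5.78, north 10.9 cos 148° = -9.24
Leg 4 (334°, 32.6 km): east 32.6 sin 334° = -14.29, north 32.6 cos 334° = 29.30
Net: -41.73 east, 7.70 north. Distance = √((-41.73)² + (7.70)²) = 42.432 km.

42.4 km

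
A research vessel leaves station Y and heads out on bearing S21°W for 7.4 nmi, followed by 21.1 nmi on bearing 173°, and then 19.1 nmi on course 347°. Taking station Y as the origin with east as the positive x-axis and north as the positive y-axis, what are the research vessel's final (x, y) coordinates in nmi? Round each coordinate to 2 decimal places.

Leg 1 (S21°W, 7.4 nmi): east 7.4 sin 201° = -2.65, north 7.4 cos 201° = -6.91
Leg 2 (173°, 21.1 nmi): east 21.1 sin 173° = 2.57, north 21.1 cos 173° = -20.94
Leg 3 (347°, 19.1 nmi): east 19.1 sin 347° = -4.30, north 19.1 cos 347° = 18.61
Summing: -4.38 nmi east, -9.24 nmi north → (-4.38, -9.24).

(-4.38, -9.24)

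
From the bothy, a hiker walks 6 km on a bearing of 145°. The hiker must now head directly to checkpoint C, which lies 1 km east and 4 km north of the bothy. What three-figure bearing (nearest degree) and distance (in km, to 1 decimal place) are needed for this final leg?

345°, 9.2 km

Leg 1 (145°, 6 km): east 6 sin 145° = 3.44, north 6 cos 145° = -4.91
Current position: (3.44, -4.91). Target: (1, 4). Remaining: Δeast = -2.44, Δnorth = 8.91.
Bearing = atan2(-2.44, 8.91) mod 360° = 344.68°; distance = √((-2.44)² + (8.91)²) = 9.243 km.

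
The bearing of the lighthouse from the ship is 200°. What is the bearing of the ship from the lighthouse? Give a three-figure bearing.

020°

Back-bearing = 200° − 180° = 020°.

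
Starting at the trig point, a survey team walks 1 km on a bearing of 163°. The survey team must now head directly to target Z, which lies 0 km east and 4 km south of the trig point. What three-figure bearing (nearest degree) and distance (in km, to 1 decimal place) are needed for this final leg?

185°, 3.1 km

Leg 1 (163°, 1 km): east 1 sin 163° = 0.29, north 1 cos 163° = -0.96
Current position: (0.29, -0.96). Target: (0, -4). Remaining: Δeast = -0.29, Δnorth = -3.04.
Bearing = atan2(-0.29, -3.04) mod 360° = 185.49°; distance = √((-0.29)² + (-3.04)²) = 3.058 km.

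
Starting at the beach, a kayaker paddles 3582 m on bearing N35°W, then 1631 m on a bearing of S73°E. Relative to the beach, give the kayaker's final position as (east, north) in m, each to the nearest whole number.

(-495, 2457)

Leg 1 (N35°W, 3582 m): east 3582 sin 325° = -2054.55, north 3582 cos 325° = 2934.20
Leg 2 (S73°E, 1631 m): east 1631 sin 107° = 1559.73, north 1631 cos 107° = -476.86
Summing: -494.82 m east, 2457.34 m north → (-495, 2457).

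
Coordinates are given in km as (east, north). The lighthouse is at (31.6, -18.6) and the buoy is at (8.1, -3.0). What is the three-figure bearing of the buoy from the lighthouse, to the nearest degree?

304°

Δeast = 8.1 − 31.6 = -23.50; Δnorth = -3.0 − -18.6 = 15.60.
Bearing = atan2(Δeast, Δnorth) mod 360° = 303.58° ≈ 304°.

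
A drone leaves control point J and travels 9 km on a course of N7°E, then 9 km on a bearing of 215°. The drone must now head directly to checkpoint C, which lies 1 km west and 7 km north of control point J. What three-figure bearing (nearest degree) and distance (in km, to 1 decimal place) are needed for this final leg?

Leg 1 (N7°E, 9 km): east 9 sin 7° = 1.10, north 9 cos 7° = 8.93
Leg 2 (215°, 9 km): east 9 sin 215° = -5.16, north 9 cos 215° = -7.37
Current position: (-4.07, 1.56). Target: (-1, 7). Remaining: Δeast = 3.07, Δnorth = 5.44.
Bearing = atan2(3.07, 5.44) mod 360° = 29.40°; distance = √((3.07)² + (5.44)²) = 6.244 km.

029°, 6.2 km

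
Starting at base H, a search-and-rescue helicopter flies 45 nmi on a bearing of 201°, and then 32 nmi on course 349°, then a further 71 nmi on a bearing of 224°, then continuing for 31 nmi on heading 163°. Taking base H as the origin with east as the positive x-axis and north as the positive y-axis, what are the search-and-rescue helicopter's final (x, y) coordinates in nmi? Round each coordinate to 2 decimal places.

(-62.49, -91.32)

Leg 1 (201°, 45 nmi): east 45 sin 201° = -16.13, north 45 cos 201° = -42.01
Leg 2 (349°, 32 nmi): east 32 sin 349° = -6.11, north 32 cos 349° = 31.41
Leg 3 (224°, 71 nmi): east 71 sin 224° = -49.32, north 71 cos 224° = -51.07
Leg 4 (163°, 31 nmi): east 31 sin 163° = 9.06, north 31 cos 163° = -29.65
Summing: -62.49 nmi east, -91.32 nmi north → (-62.49, -91.32).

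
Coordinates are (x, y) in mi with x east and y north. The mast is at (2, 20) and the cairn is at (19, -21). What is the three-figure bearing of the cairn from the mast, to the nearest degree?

Δeast = 19 − 2 = 17.00; Δnorth = -21 − 20 = -41.00.
Bearing = atan2(Δeast, Δnorth) mod 360° = 157.48° ≈ 157°.

157°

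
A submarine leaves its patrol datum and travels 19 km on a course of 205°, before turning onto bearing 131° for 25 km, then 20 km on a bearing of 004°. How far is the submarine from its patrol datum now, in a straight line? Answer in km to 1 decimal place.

18.3 km

Leg 1 (205°, 19 km): east 19 sin 205° = -8.03, north 19 cos 205° = -17.22
Leg 2 (131°, 25 km): east 25 sin 131° = 18.87, north 25 cos 131° = -16.40
Leg 3 (004°, 20 km): east 20 sin 4° = 1.40, north 20 cos 4° = 19.95
Net: 12.23 east, -13.67 north. Distance = √((12.23)² + (-13.67)²) = 18.344 km.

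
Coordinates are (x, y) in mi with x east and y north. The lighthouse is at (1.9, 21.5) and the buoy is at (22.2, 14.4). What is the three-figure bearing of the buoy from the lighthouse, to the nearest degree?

Δeast = 22.2 − 1.9 = 20.30; Δnorth = 14.4 − 21.5 = -7.10.
Bearing = atan2(Δeast, Δnorth) mod 360° = 109.28° ≈ 109°.

109°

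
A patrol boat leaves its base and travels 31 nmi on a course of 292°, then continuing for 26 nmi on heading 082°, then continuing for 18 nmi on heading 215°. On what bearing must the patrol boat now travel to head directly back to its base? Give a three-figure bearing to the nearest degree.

092°

Leg 1 (292°, 31 nmi): east 31 sin 292° = -28.74, north 31 cos 292° = 11.61
Leg 2 (082°, 26 nmi): east 26 sin 82° = 25.75, north 26 cos 82° = 3.62
Leg 3 (215°, 18 nmi): east 18 sin 215° = -10.32, north 18 cos 215° = -14.74
Net displacement: -13.32 east, 0.49 north. Direction back to start is (13.32, -0.49): bearing = atan2(13.32, -0.49) mod 360° = 92.09° ≈ 092°.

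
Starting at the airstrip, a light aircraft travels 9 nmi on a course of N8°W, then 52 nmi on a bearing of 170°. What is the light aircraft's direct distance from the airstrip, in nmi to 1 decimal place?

43.0 nmi

Leg 1 (N8°W, 9 nmi): east 9 sin 352° = -1.25, north 9 cos 352° = 8.91
Leg 2 (170°, 52 nmi): east 52 sin 170° = 9.03, north 52 cos 170° = -51.21
Net: 7.78 east, -42.30 north. Distance = √((7.78)² + (-42.30)²) = 43.007 nmi.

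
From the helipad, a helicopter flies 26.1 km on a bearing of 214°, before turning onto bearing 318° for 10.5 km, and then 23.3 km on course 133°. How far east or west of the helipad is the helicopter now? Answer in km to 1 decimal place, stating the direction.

Leg 1 (214°, 26.1 km): east 26.1 sin 214° = -14.59, north 26.1 cos 214° = -21.64
Leg 2 (318°, 10.5 km): east 10.5 sin 318° = -7.03, north 10.5 cos 318° = 7.80
Leg 3 (133°, 23.3 km): east 23.3 sin 133° = 17.04, north 23.3 cos 133° = -15.89
Net east component: -4.58 km.

4.6 km west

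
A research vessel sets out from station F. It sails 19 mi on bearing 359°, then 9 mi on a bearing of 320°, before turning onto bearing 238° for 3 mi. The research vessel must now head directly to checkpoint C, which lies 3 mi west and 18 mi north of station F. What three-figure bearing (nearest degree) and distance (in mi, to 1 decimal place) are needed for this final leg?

Leg 1 (359°, 19 mi): east 19 sin 359° = -0.33, north 19 cos 359° = 19.00
Leg 2 (320°, 9 mi): east 9 sin 320° = -5.79, north 9 cos 320° = 6.89
Leg 3 (238°, 3 mi): east 3 sin 238° = -2.54, north 3 cos 238° = -1.59
Current position: (-8.66, 24.30). Target: (-3, 18). Remaining: Δeast = 5.66, Δnorth = -6.30.
Bearing = atan2(5.66, -6.30) mod 360° = 138.07°; distance = √((5.66)² + (-6.30)²) = 8.471 mi.

138°, 8.5 mi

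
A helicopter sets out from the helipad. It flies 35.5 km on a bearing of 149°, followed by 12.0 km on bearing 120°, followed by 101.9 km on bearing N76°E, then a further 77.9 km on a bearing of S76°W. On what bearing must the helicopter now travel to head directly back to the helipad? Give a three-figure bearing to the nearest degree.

Leg 1 (149°, 35.5 km): east 35.5 sin 149° = 18.28, north 35.5 cos 149° = -30.43
Leg 2 (120°, 12.0 km): east 12.0 sin 120° = 10.39, north 12.0 cos 120° = -6.00
Leg 3 (N76°E, 101.9 km): east 101.9 sin 76° = 98.87, north 101.9 cos 76° = 24.65
Leg 4 (S76°W, 77.9 km): east 77.9 sin 256° = -75.59, north 77.9 cos 256° = -18.85
Net displacement: 51.96 east, -30.62 north. Direction back to start is (-51.96, 30.62): bearing = atan2(-51.96, 30.62) mod 360° = 300.51° ≈ 301°.

301°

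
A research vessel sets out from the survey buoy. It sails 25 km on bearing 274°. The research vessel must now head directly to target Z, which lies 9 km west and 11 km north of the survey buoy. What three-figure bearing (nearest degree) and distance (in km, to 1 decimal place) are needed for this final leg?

Leg 1 (274°, 25 km): east 25 sin 274° = -24.94, north 25 cos 274° = 1.74
Current position: (-24.94, 1.74). Target: (-9, 11). Remaining: Δeast = 15.94, Δnorth = 9.26.
Bearing = atan2(15.94, 9.26) mod 360° = 59.86°; distance = √((15.94)² + (9.26)²) = 18.432 km.

060°, 18.4 km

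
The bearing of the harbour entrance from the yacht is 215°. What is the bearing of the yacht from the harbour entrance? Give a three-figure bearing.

035°

Back-bearing = 215° − 180° = 035°.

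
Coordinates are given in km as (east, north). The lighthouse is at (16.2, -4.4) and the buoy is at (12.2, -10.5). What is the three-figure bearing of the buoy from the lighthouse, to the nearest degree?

213°

Δeast = 12.2 − 16.2 = -4.00; Δnorth = -10.5 − -4.4 = -6.10.
Bearing = atan2(Δeast, Δnorth) mod 360° = 213.25° ≈ 213°.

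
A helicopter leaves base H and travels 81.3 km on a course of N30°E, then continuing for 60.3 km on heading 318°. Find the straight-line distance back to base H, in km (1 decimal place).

115.2 km

Leg 1 (N30°E, 81.3 km): east 81.3 sin 30° = 40.65, north 81.3 cos 30° = 70.41
Leg 2 (318°, 60.3 km): east 60.3 sin 318° = -40.35, north 60.3 cos 318° = 44.81
Net: 0.30 east, 115.22 north. Distance = √((0.30)² + (115.22)²) = 115.220 km.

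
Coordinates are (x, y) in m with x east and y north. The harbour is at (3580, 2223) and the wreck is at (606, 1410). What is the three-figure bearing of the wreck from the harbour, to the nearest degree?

Δeast = 606 − 3580 = -2974.00; Δnorth = 1410 − 2223 = -813.00.
Bearing = atan2(Δeast, Δnorth) mod 360° = 254.71° ≈ 255°.

255°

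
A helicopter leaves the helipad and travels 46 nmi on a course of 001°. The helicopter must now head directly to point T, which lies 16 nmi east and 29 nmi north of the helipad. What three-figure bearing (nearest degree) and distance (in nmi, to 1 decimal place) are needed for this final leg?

138°, 22.8 nmi

Leg 1 (001°, 46 nmi): east 46 sin 1° = 0.80, north 46 cos 1° = 45.99
Current position: (0.80, 45.99). Target: (16, 29). Remaining: Δeast = 15.20, Δnorth = -16.99.
Bearing = atan2(15.20, -16.99) mod 360° = 138.19°; distance = √((15.20)² + (-16.99)²) = 22.797 nmi.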